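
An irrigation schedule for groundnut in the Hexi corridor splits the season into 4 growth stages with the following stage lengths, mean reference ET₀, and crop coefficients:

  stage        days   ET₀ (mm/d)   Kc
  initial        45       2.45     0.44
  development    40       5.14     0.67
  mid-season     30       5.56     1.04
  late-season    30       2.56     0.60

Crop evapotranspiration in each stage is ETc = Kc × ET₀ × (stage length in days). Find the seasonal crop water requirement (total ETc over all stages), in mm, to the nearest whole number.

initial: 0.44 × 2.45 × 45 = 48.51 mm
development: 0.67 × 5.14 × 40 = 137.75 mm
mid-season: 1.04 × 5.56 × 30 = 173.47 mm
late-season: 0.60 × 2.56 × 30 = 46.08 mm
Seasonal total = 405.81 mm

406 mm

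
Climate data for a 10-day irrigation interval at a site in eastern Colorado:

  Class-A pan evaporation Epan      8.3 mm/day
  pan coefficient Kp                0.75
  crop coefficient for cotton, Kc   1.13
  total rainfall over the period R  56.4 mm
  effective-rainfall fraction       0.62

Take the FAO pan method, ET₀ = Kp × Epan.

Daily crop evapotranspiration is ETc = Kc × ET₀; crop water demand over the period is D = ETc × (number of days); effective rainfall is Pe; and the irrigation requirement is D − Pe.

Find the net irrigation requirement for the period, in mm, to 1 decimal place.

35.4 mm

ET₀ = 0.75 × 8.3 = 6.2250 mm/d
ETc = Kc × ET₀ = 1.13 × 6.2250 = 7.0343 mm/d
Crop demand D = ETc × 10 d = 7.0343 × 10 = 70.343 mm
Pe = 0.62 × 56.4 = 34.968 mm
D − Pe = 70.343 − 34.968 = 35.375 mm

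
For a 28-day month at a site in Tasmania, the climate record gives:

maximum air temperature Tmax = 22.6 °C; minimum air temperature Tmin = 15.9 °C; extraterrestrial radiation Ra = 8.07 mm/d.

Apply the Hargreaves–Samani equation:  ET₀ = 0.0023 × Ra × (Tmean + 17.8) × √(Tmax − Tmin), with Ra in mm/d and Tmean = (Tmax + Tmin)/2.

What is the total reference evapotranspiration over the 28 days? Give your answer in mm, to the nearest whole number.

Tmean = (22.6 + 15.9)/2 = 19.25 °C
ET₀ = 0.0023 × 8.07 × (19.25 + 17.8) × √6.7 = 0.0023 × 8.07 × 37.05 × 2.5884 = 1.7800 mm/d
Over 28 days: 1.7800 × 28 = 49.840 mm

50 mm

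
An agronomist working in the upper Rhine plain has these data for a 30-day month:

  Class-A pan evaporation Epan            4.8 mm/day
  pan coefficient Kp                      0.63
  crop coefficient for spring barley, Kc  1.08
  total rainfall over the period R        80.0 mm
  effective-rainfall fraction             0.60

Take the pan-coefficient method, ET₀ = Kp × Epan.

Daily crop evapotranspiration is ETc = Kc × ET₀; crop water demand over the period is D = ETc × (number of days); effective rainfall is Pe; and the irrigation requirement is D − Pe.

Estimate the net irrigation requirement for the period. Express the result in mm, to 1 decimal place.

ET₀ = 0.63 × 4.8 = 3.0240 mm/d
ETc = Kc × ET₀ = 1.08 × 3.0240 = 3.2659 mm/d
Crop demand D = ETc × 30 d = 3.2659 × 30 = 97.977 mm
Pe = 0.60 × 80.0 = 48.000 mm
D − Pe = 97.977 − 48.000 = 49.977 mm

50.0 mm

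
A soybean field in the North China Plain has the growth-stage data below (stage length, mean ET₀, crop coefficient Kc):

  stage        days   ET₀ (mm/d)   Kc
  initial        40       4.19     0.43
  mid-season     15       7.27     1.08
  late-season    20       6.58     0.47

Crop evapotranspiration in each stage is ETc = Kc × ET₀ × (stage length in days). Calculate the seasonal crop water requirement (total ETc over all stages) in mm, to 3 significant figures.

252 mm

initial: 0.43 × 4.19 × 40 = 72.07 mm
mid-season: 1.08 × 7.27 × 15 = 117.77 mm
late-season: 0.47 × 6.58 × 20 = 61.85 mm
Seasonal total = 251.69 mm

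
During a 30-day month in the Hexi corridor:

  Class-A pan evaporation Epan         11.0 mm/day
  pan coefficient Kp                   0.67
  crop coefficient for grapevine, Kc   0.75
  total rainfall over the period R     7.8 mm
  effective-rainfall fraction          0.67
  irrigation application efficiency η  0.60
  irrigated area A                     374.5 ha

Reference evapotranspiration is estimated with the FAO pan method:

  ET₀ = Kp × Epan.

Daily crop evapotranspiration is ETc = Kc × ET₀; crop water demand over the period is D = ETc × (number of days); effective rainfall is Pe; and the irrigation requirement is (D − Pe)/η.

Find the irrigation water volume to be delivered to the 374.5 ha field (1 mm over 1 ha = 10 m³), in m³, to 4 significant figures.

1002000 m³

ET₀ = 0.67 × 11.0 = 7.3700 mm/d
ETc = Kc × ET₀ = 0.75 × 7.3700 = 5.5275 mm/d
Crop demand D = ETc × 30 d = 5.5275 × 30 = 165.825 mm
Pe = 0.67 × 7.8 = 5.226 mm
D − Pe = 165.825 − 5.226 = 160.599 mm
Gross irrigation = 160.599 / 0.60 = 267.665 mm
Volume = 267.665 mm × 374.5 ha × 10 = 1002405.4 m³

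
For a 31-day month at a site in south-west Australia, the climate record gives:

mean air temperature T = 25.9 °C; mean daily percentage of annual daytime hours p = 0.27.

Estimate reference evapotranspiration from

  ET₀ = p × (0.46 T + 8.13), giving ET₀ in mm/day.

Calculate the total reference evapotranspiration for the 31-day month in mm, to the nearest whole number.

168 mm

ET₀ = 0.27 × (0.46 × 25.9 + 8.13) = 0.27 × 20.044 = 5.4119 mm/d
Monthly total = 5.4119 × 31 = 167.769 mm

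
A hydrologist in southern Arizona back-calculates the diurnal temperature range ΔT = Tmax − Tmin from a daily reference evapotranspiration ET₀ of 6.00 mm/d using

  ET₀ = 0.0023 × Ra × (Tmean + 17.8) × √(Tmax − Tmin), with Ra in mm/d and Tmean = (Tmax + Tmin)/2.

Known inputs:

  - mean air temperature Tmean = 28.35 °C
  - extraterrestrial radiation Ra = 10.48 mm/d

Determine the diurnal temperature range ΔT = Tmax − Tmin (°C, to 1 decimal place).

29.1 °C

√ΔT = ET₀ / [0.0023 × Ra × (Tmean+17.8)] = 6.00 / (0.0023 × 10.48 × 46.15) = 5.3937
ΔT = 5.3937² = 29.092 °C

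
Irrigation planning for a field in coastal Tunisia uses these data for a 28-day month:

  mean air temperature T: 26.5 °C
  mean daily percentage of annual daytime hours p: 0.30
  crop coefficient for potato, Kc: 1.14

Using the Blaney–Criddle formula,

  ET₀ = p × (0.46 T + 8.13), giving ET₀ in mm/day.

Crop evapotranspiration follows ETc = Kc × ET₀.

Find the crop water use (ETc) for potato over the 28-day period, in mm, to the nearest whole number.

ET₀ = 0.30 × (0.46 × 26.5 + 8.13) = 0.30 × 20.320 = 6.0960 mm/d
ETc = Kc × ET₀ = 1.14 × 6.0960 = 6.9494 mm/d
Over 28 days: 6.9494 × 28 = 194.583 mm

195 mm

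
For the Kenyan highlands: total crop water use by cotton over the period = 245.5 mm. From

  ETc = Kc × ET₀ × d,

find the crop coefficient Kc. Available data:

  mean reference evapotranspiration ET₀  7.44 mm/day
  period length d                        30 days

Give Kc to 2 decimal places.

ETc = Kc × ET₀ × d  ⇒  Kc = ETc / (ET₀ × d)
Kc = 245.5 / (7.44 × 30) = 245.5 / 223.20 = 1.0999

1.10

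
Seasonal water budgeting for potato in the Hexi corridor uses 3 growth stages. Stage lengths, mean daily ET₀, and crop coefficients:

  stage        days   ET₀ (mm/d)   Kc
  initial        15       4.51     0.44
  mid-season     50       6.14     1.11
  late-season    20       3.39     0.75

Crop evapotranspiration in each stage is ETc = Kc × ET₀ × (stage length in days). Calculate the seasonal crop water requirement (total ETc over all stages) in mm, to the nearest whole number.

initial: 0.44 × 4.51 × 15 = 29.77 mm
mid-season: 1.11 × 6.14 × 50 = 340.77 mm
late-season: 0.75 × 3.39 × 20 = 50.85 mm
Seasonal total = 421.39 mm

421 mm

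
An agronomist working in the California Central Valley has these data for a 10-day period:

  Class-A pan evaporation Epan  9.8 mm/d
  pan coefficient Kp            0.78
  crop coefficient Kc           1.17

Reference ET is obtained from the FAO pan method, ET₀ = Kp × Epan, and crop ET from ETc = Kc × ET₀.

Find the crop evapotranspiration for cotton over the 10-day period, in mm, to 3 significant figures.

ET₀ = 0.78 × 9.8 = 7.6440 mm/d
ETc = Kc × ET₀ = 1.17 × 7.6440 = 8.9435 mm/d
Over 10 days: 8.9435 × 10 = 89.435 mm

89.4 mm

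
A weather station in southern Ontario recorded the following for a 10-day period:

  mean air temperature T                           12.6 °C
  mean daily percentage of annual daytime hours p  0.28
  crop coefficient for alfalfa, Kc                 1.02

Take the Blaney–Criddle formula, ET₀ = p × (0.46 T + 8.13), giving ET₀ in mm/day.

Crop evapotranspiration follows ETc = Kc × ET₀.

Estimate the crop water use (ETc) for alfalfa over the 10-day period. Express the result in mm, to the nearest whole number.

ET₀ = 0.28 × (0.46 × 12.6 + 8.13) = 0.28 × 13.926 = 3.8993 mm/d
ETc = Kc × ET₀ = 1.02 × 3.8993 = 3.9773 mm/d
Over 10 days: 3.9773 × 10 = 39.773 mm

40 mm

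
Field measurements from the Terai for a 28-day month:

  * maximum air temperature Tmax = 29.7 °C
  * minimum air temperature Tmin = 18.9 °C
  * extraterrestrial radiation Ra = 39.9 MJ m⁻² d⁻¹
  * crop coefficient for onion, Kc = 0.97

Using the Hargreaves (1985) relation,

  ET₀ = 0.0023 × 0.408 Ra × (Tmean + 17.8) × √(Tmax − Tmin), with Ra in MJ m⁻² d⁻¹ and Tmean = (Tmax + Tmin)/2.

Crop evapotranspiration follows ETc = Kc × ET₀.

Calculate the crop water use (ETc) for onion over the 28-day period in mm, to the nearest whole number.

Tmean = (29.7 + 18.9)/2 = 24.30 °C
0.408 Ra = 0.408 × 39.9 = 16.2792 mm/d equivalent
ET₀ = 0.0023 × 16.2792 × (24.30 + 17.8) × √10.8 = 0.0023 × 16.2792 × 42.10 × 3.2863 = 5.1802 mm/d
ETc = Kc × ET₀ = 0.97 × 5.1802 = 5.0248 mm/d
Over 28 days: 5.0248 × 28 = 140.694 mm

141 mm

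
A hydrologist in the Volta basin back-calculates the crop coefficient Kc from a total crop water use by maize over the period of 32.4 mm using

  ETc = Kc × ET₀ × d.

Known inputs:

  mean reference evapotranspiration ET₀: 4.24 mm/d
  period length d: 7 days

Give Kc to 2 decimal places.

1.09

ETc = Kc × ET₀ × d  ⇒  Kc = ETc / (ET₀ × d)
Kc = 32.4 / (4.24 × 7) = 32.4 / 29.68 = 1.0916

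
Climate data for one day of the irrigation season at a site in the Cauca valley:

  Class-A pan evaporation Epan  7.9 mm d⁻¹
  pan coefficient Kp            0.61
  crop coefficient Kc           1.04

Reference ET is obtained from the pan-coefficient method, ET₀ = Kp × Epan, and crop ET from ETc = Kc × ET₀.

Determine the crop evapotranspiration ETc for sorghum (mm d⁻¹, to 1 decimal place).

ET₀ = 0.61 × 7.9 = 4.8190 mm/d
ETc = Kc × ET₀ = 1.04 × 4.8190 = 5.0118 mm/d

5.0 mm d⁻¹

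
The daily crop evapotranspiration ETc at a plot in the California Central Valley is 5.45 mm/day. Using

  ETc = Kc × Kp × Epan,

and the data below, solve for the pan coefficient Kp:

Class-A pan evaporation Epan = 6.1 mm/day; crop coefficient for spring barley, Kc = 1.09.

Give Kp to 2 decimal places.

ETc = Kc × Kp × Epan  ⇒  Kp = ETc / (Kc × Epan)
Kp = 5.45 / (1.09 × 6.1) = 5.45 / 6.649 = 0.8197

0.82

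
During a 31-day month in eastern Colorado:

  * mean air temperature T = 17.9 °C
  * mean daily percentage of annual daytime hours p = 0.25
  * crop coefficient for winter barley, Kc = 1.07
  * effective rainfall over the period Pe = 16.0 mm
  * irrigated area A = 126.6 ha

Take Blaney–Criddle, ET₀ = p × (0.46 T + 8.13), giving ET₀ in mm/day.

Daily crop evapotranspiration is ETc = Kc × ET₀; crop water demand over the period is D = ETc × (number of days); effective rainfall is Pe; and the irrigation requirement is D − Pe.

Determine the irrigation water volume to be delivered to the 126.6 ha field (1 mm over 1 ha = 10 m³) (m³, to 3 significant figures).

ET₀ = 0.25 × (0.46 × 17.9 + 8.13) = 0.25 × 16.364 = 4.0910 mm/d
ETc = Kc × ET₀ = 1.07 × 4.0910 = 4.3774 mm/d
Crop demand D = ETc × 31 d = 4.3774 × 31 = 135.699 mm
D − Pe = 135.699 − 16.0 = 119.699 mm
Volume = 119.699 mm × 126.6 ha × 10 = 151538.9 m³

152000 m³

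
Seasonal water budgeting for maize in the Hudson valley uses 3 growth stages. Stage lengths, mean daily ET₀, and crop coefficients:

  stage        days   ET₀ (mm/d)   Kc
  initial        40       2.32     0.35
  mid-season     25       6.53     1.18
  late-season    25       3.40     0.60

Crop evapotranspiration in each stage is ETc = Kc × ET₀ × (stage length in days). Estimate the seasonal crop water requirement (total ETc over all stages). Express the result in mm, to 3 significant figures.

276 mm

initial: 0.35 × 2.32 × 40 = 32.48 mm
mid-season: 1.18 × 6.53 × 25 = 192.64 mm
late-season: 0.60 × 3.40 × 25 = 51.00 mm
Seasonal total = 276.12 mm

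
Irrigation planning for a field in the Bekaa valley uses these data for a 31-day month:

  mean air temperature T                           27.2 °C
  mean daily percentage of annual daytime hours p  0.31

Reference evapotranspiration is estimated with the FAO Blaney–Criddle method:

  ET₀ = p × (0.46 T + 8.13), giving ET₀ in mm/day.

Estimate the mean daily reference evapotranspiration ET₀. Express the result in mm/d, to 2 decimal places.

ET₀ = 0.31 × (0.46 × 27.2 + 8.13) = 0.31 × 20.642 = 6.3990 mm/d

6.40 mm/d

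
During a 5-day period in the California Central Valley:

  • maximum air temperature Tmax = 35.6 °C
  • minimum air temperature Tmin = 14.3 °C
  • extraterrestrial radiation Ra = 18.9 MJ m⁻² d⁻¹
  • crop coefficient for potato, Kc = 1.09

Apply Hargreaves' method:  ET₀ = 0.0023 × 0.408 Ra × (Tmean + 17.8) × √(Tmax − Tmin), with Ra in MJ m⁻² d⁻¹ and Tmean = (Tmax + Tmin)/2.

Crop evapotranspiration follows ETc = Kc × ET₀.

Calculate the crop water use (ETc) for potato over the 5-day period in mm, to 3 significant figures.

19.1 mm

Tmean = (35.6 + 14.3)/2 = 24.95 °C
0.408 Ra = 0.408 × 18.9 = 7.7112 mm/d equivalent
ET₀ = 0.0023 × 7.7112 × (24.95 + 17.8) × √21.3 = 0.0023 × 7.7112 × 42.75 × 4.6152 = 3.4993 mm/d
ETc = Kc × ET₀ = 1.09 × 3.4993 = 3.8142 mm/d
Over 5 days: 3.8142 × 5 = 19.071 mm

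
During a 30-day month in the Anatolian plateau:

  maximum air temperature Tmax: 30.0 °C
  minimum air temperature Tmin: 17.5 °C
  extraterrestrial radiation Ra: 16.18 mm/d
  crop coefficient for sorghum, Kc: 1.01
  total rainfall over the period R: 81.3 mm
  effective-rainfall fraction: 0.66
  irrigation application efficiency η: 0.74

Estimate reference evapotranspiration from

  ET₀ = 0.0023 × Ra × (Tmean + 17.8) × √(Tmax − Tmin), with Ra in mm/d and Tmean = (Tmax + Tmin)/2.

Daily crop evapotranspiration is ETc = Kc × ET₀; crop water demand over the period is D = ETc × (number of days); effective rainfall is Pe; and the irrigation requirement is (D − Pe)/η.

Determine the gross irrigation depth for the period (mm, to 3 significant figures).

Tmean = (30.0 + 17.5)/2 = 23.75 °C
ET₀ = 0.0023 × 16.18 × (23.75 + 17.8) × √12.5 = 0.0023 × 16.18 × 41.55 × 3.5355 = 5.4667 mm/d
ETc = Kc × ET₀ = 1.01 × 5.4667 = 5.5214 mm/d
Crop demand D = ETc × 30 d = 5.5214 × 30 = 165.642 mm
Pe = 0.66 × 81.3 = 53.658 mm
D − Pe = 165.642 − 53.658 = 111.984 mm
Gross irrigation = 111.984 / 0.74 = 151.330 mm

151 mm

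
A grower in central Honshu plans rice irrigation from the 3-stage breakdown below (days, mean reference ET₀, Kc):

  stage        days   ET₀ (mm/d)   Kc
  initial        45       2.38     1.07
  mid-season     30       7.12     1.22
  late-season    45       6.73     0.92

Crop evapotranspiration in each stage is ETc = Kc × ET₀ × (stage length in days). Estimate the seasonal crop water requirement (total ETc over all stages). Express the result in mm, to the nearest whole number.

654 mm

initial: 1.07 × 2.38 × 45 = 114.60 mm
mid-season: 1.22 × 7.12 × 30 = 260.59 mm
late-season: 0.92 × 6.73 × 45 = 278.62 mm
Seasonal total = 653.81 mm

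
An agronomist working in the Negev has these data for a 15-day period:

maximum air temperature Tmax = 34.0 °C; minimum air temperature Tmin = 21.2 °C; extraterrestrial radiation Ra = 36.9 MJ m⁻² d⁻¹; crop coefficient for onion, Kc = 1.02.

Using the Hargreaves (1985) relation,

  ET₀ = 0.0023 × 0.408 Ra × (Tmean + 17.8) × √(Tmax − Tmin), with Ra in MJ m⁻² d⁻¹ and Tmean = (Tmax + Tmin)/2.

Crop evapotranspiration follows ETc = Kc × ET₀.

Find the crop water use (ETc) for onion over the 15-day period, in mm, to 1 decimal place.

86.1 mm

Tmean = (34.0 + 21.2)/2 = 27.60 °C
0.408 Ra = 0.408 × 36.9 = 15.0552 mm/d equivalent
ET₀ = 0.0023 × 15.0552 × (27.60 + 17.8) × √12.8 = 0.0023 × 15.0552 × 45.40 × 3.5777 = 5.6244 mm/d
ETc = Kc × ET₀ = 1.02 × 5.6244 = 5.7369 mm/d
Over 15 days: 5.7369 × 15 = 86.054 mm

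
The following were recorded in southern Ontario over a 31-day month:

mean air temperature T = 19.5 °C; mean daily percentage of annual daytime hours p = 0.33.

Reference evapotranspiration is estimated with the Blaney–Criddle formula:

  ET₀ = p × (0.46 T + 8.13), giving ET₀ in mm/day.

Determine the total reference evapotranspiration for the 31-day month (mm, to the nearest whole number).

175 mm

ET₀ = 0.33 × (0.46 × 19.5 + 8.13) = 0.33 × 17.100 = 5.6430 mm/d
Monthly total = 5.6430 × 31 = 174.933 mm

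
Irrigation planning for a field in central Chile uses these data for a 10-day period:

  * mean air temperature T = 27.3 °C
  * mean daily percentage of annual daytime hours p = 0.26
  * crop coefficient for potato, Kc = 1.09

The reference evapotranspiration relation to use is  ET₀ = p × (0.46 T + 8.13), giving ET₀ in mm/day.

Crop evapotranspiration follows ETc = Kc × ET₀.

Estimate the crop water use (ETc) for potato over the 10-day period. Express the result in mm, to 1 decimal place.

ET₀ = 0.26 × (0.46 × 27.3 + 8.13) = 0.26 × 20.688 = 5.3789 mm/d
ETc = Kc × ET₀ = 1.09 × 5.3789 = 5.8630 mm/d
Over 10 days: 5.8630 × 10 = 58.630 mm

58.6 mm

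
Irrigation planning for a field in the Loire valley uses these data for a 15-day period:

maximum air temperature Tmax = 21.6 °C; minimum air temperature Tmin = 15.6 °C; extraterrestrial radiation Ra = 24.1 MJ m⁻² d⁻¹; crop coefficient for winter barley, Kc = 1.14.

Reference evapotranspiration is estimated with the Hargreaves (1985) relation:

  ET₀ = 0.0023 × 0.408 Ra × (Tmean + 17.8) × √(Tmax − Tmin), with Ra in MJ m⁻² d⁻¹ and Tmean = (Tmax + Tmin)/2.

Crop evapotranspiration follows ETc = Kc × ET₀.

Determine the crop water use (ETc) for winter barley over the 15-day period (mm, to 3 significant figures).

34.5 mm

Tmean = (21.6 + 15.6)/2 = 18.60 °C
0.408 Ra = 0.408 × 24.1 = 9.8328 mm/d equivalent
ET₀ = 0.0023 × 9.8328 × (18.60 + 17.8) × √6.0 = 0.0023 × 9.8328 × 36.40 × 2.4495 = 2.0164 mm/d
ETc = Kc × ET₀ = 1.14 × 2.0164 = 2.2987 mm/d
Over 15 days: 2.2987 × 15 = 34.481 mm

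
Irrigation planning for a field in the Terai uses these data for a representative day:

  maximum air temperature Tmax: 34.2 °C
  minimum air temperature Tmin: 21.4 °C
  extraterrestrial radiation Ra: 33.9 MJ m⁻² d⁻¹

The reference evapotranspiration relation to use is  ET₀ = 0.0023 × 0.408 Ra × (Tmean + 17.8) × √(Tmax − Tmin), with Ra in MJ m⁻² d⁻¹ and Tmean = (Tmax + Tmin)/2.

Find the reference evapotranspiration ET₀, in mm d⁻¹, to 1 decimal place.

Tmean = (34.2 + 21.4)/2 = 27.80 °C
0.408 Ra = 0.408 × 33.9 = 13.8312 mm/d equivalent
ET₀ = 0.0023 × 13.8312 × (27.80 + 17.8) × √12.8 = 0.0023 × 13.8312 × 45.60 × 3.5777 = 5.1899 mm/d

5.2 mm d⁻¹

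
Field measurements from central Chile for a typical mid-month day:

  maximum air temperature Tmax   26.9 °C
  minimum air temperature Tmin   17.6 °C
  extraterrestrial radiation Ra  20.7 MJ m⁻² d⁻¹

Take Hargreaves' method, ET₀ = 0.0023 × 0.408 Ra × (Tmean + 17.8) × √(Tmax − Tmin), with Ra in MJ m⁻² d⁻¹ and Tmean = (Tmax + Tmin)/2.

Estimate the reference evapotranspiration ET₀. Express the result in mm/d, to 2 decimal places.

Tmean = (26.9 + 17.6)/2 = 22.25 °C
0.408 Ra = 0.408 × 20.7 = 8.4456 mm/d equivalent
ET₀ = 0.0023 × 8.4456 × (22.25 + 17.8) × √9.3 = 0.0023 × 8.4456 × 40.05 × 3.0496 = 2.3725 mm/d

2.37 mm/d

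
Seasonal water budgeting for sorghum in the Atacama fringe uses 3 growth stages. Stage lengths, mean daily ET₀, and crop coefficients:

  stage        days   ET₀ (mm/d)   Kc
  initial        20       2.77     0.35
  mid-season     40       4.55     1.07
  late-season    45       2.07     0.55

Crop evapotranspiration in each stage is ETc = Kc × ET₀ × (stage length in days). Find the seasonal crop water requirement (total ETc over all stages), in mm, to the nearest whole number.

265 mm

initial: 0.35 × 2.77 × 20 = 19.39 mm
mid-season: 1.07 × 4.55 × 40 = 194.74 mm
late-season: 0.55 × 2.07 × 45 = 51.23 mm
Seasonal total = 265.36 mm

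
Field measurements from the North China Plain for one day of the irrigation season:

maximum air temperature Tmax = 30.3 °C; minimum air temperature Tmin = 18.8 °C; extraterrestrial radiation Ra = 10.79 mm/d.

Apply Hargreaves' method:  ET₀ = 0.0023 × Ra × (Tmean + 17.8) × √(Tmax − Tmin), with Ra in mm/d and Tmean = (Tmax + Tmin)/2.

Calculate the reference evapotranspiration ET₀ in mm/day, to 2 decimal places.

3.56 mm/day

Tmean = (30.3 + 18.8)/2 = 24.55 °C
ET₀ = 0.0023 × 10.79 × (24.55 + 17.8) × √11.5 = 0.0023 × 10.79 × 42.35 × 3.3912 = 3.5642 mm/d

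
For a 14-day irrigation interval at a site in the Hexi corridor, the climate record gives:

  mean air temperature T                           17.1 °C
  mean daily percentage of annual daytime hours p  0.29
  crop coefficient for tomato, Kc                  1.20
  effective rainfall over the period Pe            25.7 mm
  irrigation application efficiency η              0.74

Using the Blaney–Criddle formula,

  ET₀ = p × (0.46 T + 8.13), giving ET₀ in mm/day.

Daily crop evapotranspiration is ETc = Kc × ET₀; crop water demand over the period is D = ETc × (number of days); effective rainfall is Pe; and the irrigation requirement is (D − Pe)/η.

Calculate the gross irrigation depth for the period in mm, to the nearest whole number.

ET₀ = 0.29 × (0.46 × 17.1 + 8.13) = 0.29 × 15.996 = 4.6388 mm/d
ETc = Kc × ET₀ = 1.20 × 4.6388 = 5.5666 mm/d
Crop demand D = ETc × 14 d = 5.5666 × 14 = 77.932 mm
D − Pe = 77.932 − 25.7 = 52.232 mm
Gross irrigation = 52.232 / 0.74 = 70.584 mm

71 mm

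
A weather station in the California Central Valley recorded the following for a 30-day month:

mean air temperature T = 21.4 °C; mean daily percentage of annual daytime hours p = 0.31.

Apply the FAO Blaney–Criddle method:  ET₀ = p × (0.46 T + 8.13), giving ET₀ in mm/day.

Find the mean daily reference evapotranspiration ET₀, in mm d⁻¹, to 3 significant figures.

5.57 mm d⁻¹

ET₀ = 0.31 × (0.46 × 21.4 + 8.13) = 0.31 × 17.974 = 5.5719 mm/d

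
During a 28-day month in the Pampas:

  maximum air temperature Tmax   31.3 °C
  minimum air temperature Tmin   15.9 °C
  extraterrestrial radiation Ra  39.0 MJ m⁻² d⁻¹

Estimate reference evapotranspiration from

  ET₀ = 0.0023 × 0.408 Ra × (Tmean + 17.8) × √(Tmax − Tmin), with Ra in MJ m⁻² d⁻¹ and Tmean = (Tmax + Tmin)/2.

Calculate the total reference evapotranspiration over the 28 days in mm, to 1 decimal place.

Tmean = (31.3 + 15.9)/2 = 23.60 °C
0.408 Ra = 0.408 × 39.0 = 15.9120 mm/d equivalent
ET₀ = 0.0023 × 15.9120 × (23.60 + 17.8) × √15.4 = 0.0023 × 15.9120 × 41.40 × 3.9243 = 5.9459 mm/d
Over 28 days: 5.9459 × 28 = 166.485 mm

166.5 mm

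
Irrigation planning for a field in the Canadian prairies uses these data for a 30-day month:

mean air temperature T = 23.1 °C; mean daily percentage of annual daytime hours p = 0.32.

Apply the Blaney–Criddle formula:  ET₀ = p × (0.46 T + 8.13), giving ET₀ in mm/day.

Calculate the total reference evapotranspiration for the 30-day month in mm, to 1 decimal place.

180.1 mm

ET₀ = 0.32 × (0.46 × 23.1 + 8.13) = 0.32 × 18.756 = 6.0019 mm/d
Monthly total = 6.0019 × 30 = 180.057 mm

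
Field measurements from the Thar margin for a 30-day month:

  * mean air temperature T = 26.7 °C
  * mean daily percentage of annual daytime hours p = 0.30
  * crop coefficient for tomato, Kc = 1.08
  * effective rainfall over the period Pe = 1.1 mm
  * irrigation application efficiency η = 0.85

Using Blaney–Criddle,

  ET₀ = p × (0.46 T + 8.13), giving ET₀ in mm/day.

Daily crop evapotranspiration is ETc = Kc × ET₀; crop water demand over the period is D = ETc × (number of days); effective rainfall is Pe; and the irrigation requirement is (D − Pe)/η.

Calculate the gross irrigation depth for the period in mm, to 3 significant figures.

ET₀ = 0.30 × (0.46 × 26.7 + 8.13) = 0.30 × 20.412 = 6.1236 mm/d
ETc = Kc × ET₀ = 1.08 × 6.1236 = 6.6135 mm/d
Crop demand D = ETc × 30 d = 6.6135 × 30 = 198.405 mm
D − Pe = 198.405 − 1.1 = 197.305 mm
Gross irrigation = 197.305 / 0.85 = 232.124 mm

232 mm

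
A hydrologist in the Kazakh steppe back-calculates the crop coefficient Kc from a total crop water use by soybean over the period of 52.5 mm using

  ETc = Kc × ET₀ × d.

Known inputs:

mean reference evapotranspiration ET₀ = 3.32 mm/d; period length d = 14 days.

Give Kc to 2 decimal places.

1.13

ETc = Kc × ET₀ × d  ⇒  Kc = ETc / (ET₀ × d)
Kc = 52.5 / (3.32 × 14) = 52.5 / 46.48 = 1.1295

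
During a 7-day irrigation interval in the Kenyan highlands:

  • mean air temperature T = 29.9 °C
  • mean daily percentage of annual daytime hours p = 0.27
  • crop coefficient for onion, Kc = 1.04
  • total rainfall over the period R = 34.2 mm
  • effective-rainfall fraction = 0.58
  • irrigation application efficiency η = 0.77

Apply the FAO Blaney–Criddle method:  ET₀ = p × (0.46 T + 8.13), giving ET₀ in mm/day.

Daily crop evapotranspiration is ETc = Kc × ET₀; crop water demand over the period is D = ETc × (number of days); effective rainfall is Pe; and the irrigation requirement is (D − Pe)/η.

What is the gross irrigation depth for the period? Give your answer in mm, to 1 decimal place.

ET₀ = 0.27 × (0.46 × 29.9 + 8.13) = 0.27 × 21.884 = 5.9087 mm/d
ETc = Kc × ET₀ = 1.04 × 5.9087 = 6.1450 mm/d
Crop demand D = ETc × 7 d = 6.1450 × 7 = 43.015 mm
Pe = 0.58 × 34.2 = 19.836 mm
D − Pe = 43.015 − 19.836 = 23.179 mm
Gross irrigation = 23.179 / 0.77 = 30.103 mm

30.1 mm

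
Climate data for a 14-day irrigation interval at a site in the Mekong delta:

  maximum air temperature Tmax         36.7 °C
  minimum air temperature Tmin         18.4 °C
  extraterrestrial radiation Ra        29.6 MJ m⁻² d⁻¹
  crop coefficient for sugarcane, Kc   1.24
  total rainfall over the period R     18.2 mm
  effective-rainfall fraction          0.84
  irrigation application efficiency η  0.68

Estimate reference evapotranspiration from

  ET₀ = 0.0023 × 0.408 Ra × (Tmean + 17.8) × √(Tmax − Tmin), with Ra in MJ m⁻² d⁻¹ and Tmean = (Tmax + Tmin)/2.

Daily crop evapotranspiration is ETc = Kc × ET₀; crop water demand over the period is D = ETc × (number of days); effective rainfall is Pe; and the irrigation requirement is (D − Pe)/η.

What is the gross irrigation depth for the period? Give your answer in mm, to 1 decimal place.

115.1 mm

Tmean = (36.7 + 18.4)/2 = 27.55 °C
0.408 Ra = 0.408 × 29.6 = 12.0768 mm/d equivalent
ET₀ = 0.0023 × 12.0768 × (27.55 + 17.8) × √18.3 = 0.0023 × 12.0768 × 45.35 × 4.2778 = 5.3886 mm/d
ETc = Kc × ET₀ = 1.24 × 5.3886 = 6.6819 mm/d
Crop demand D = ETc × 14 d = 6.6819 × 14 = 93.547 mm
Pe = 0.84 × 18.2 = 15.288 mm
D − Pe = 93.547 − 15.288 = 78.259 mm
Gross irrigation = 78.259 / 0.68 = 115.087 mm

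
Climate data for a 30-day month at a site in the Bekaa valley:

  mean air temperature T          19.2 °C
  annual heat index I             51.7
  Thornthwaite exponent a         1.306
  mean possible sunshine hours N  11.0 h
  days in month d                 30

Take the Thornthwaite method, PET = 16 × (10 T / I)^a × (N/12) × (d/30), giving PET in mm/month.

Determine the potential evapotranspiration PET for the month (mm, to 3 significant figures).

10T/I = 10 × 19.2 / 51.7 = 3.7137
(10T/I)^a = 3.7137^1.306 = 5.5484
Uncorrected PET = 16 × 5.5484 = 88.774 mm
Correction = (N/12)(d/30) = (11.0/12)(30/30) = 0.9167
PET = 88.774 × 0.9167 = 81.379 mm/month

81.4 mm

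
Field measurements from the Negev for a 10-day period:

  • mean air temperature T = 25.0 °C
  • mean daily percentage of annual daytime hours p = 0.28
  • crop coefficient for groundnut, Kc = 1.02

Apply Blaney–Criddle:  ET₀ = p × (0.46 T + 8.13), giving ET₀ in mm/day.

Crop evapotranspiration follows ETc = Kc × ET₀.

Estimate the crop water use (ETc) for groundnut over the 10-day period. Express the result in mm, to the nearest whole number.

ET₀ = 0.28 × (0.46 × 25.0 + 8.13) = 0.28 × 19.630 = 5.4964 mm/d
ETc = Kc × ET₀ = 1.02 × 5.4964 = 5.6063 mm/d
Over 10 days: 5.6063 × 10 = 56.063 mm

56 mm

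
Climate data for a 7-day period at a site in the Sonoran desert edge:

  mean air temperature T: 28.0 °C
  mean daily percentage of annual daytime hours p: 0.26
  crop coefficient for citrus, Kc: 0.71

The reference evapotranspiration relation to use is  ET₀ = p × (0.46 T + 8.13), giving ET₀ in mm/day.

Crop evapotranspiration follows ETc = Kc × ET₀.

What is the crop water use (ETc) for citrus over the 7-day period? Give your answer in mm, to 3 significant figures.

27.1 mm

ET₀ = 0.26 × (0.46 × 28.0 + 8.13) = 0.26 × 21.010 = 5.4626 mm/d
ETc = Kc × ET₀ = 0.71 × 5.4626 = 3.8784 mm/d
Over 7 days: 3.8784 × 7 = 27.149 mm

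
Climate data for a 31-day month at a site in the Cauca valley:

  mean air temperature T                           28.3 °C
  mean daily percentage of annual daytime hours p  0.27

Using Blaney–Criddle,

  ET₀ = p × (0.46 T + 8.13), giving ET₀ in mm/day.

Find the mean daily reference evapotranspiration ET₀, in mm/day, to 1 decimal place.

5.7 mm/day

ET₀ = 0.27 × (0.46 × 28.3 + 8.13) = 0.27 × 21.148 = 5.7100 mm/d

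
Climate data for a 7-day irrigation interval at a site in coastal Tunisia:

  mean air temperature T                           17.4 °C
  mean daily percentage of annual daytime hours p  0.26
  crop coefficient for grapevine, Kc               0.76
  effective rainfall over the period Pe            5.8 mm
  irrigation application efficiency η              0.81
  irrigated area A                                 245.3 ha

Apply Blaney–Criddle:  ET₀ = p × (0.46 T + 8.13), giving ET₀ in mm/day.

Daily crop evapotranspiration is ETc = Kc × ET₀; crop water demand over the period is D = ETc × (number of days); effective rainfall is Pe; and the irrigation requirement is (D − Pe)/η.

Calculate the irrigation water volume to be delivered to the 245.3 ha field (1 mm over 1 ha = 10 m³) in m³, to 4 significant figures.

50020 m³

ET₀ = 0.26 × (0.46 × 17.4 + 8.13) = 0.26 × 16.134 = 4.1948 mm/d
ETc = Kc × ET₀ = 0.76 × 4.1948 = 3.1880 mm/d
Crop demand D = ETc × 7 d = 3.1880 × 7 = 22.316 mm
D − Pe = 22.316 − 5.8 = 16.516 mm
Gross irrigation = 16.516 / 0.81 = 20.390 mm
Volume = 20.390 mm × 245.3 ha × 10 = 50016.7 m³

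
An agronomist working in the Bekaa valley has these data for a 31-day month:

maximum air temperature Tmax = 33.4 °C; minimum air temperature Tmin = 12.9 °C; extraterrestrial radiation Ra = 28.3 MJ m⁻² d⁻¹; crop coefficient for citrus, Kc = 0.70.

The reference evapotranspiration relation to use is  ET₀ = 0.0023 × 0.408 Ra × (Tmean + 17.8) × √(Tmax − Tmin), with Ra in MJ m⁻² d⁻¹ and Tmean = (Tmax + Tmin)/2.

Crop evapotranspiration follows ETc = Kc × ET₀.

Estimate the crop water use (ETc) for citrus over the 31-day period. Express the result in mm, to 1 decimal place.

106.8 mm

Tmean = (33.4 + 12.9)/2 = 23.15 °C
0.408 Ra = 0.408 × 28.3 = 11.5464 mm/d equivalent
ET₀ = 0.0023 × 11.5464 × (23.15 + 17.8) × √20.5 = 0.0023 × 11.5464 × 40.95 × 4.5277 = 4.9239 mm/d
ETc = Kc × ET₀ = 0.70 × 4.9239 = 3.4467 mm/d
Over 31 days: 3.4467 × 31 = 106.848 mm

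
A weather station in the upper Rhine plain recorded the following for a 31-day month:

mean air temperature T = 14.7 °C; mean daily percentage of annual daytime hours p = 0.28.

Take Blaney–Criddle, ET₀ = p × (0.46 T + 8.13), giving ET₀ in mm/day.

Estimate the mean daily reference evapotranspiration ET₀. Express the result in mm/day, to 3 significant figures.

ET₀ = 0.28 × (0.46 × 14.7 + 8.13) = 0.28 × 14.892 = 4.1698 mm/d

4.17 mm/day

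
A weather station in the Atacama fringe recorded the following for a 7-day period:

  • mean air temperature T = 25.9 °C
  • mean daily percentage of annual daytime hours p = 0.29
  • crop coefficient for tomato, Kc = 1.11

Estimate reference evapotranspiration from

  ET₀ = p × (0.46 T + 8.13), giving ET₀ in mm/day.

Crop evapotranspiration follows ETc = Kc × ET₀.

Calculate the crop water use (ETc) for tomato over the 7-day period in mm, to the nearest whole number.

ET₀ = 0.29 × (0.46 × 25.9 + 8.13) = 0.29 × 20.044 = 5.8128 mm/d
ETc = Kc × ET₀ = 1.11 × 5.8128 = 6.4522 mm/d
Over 7 days: 6.4522 × 7 = 45.165 mm

45 mm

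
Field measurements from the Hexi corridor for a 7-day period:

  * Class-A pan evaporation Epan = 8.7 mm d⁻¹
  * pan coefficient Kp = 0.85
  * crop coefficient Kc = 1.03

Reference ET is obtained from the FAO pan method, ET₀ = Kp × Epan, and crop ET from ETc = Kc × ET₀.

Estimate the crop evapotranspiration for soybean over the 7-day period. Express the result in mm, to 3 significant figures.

53.3 mm

ET₀ = 0.85 × 8.7 = 7.3950 mm/d
ETc = Kc × ET₀ = 1.03 × 7.3950 = 7.6169 mm/d
Over 7 days: 7.6169 × 7 = 53.318 mm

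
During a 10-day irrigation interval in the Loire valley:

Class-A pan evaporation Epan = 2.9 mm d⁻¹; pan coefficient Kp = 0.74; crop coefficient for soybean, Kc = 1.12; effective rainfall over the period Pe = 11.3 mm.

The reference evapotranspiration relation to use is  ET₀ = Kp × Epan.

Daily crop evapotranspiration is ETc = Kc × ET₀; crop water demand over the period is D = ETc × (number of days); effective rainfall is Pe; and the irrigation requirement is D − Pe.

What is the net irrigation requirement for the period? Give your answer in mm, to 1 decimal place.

12.7 mm

ET₀ = 0.74 × 2.9 = 2.1460 mm/d
ETc = Kc × ET₀ = 1.12 × 2.1460 = 2.4035 mm/d
Crop demand D = ETc × 10 d = 2.4035 × 10 = 24.035 mm
D − Pe = 24.035 − 11.3 = 12.735 mm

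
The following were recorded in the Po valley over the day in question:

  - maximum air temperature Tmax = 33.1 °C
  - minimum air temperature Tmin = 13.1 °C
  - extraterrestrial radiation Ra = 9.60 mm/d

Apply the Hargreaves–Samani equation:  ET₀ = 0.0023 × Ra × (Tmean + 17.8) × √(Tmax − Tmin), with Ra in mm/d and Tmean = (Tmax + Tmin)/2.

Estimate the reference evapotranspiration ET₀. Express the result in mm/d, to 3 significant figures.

Tmean = (33.1 + 13.1)/2 = 23.10 °C
ET₀ = 0.0023 × 9.60 × (23.10 + 17.8) × √20.0 = 0.0023 × 9.60 × 40.90 × 4.4721 = 4.0386 mm/d

4.04 mm/d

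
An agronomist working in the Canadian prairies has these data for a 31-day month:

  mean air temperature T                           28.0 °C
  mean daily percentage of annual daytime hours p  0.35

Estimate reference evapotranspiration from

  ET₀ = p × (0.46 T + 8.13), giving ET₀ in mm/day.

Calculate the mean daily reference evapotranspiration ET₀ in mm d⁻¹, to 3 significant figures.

ET₀ = 0.35 × (0.46 × 28.0 + 8.13) = 0.35 × 21.010 = 7.3535 mm/d

7.35 mm d⁻¹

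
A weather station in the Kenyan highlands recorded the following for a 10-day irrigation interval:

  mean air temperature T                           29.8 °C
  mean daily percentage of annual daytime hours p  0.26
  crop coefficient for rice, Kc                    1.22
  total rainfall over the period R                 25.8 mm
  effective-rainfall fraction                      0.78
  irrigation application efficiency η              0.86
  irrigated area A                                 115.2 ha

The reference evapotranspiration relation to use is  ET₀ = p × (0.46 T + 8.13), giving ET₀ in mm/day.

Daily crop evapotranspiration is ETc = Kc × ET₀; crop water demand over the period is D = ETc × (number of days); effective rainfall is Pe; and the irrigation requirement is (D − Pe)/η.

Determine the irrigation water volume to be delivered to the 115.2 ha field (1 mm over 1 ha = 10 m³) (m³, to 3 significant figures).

65800 m³

ET₀ = 0.26 × (0.46 × 29.8 + 8.13) = 0.26 × 21.838 = 5.6779 mm/d
ETc = Kc × ET₀ = 1.22 × 5.6779 = 6.9270 mm/d
Crop demand D = ETc × 10 d = 6.9270 × 10 = 69.270 mm
Pe = 0.78 × 25.8 = 20.124 mm
D − Pe = 69.270 − 20.124 = 49.146 mm
Gross irrigation = 49.146 / 0.86 = 57.147 mm
Volume = 57.147 mm × 115.2 ha × 10 = 65833.3 m³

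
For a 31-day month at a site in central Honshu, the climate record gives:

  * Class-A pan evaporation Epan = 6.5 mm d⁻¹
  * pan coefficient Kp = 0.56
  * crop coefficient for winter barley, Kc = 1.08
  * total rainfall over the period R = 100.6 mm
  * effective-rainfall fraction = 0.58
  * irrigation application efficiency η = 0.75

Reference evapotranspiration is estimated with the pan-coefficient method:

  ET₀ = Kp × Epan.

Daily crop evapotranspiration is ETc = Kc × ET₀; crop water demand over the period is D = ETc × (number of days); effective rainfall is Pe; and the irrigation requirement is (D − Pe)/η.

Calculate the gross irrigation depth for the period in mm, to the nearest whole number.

85 mm

ET₀ = 0.56 × 6.5 = 3.6400 mm/d
ETc = Kc × ET₀ = 1.08 × 3.6400 = 3.9312 mm/d
Crop demand D = ETc × 31 d = 3.9312 × 31 = 121.867 mm
Pe = 0.58 × 100.6 = 58.348 mm
D − Pe = 121.867 − 58.348 = 63.519 mm
Gross irrigation = 63.519 / 0.75 = 84.692 mm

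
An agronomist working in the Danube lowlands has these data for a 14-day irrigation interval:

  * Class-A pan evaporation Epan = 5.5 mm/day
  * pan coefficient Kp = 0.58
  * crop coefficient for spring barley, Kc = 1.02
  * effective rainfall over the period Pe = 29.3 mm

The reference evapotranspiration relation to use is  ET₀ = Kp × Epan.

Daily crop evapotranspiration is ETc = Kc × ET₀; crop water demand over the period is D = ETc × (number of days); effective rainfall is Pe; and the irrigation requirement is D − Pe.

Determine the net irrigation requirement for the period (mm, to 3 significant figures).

16.3 mm

ET₀ = 0.58 × 5.5 = 3.1900 mm/d
ETc = Kc × ET₀ = 1.02 × 3.1900 = 3.2538 mm/d
Crop demand D = ETc × 14 d = 3.2538 × 14 = 45.553 mm
D − Pe = 45.553 − 29.3 = 16.253 mm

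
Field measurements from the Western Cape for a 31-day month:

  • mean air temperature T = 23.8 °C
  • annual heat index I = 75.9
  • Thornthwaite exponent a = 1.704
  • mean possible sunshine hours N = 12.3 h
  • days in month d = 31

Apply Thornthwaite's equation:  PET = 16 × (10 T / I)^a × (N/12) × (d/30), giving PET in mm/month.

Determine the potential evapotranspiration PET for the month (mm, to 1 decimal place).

10T/I = 10 × 23.8 / 75.9 = 3.1357
(10T/I)^a = 3.1357^1.704 = 7.0106
Uncorrected PET = 16 × 7.0106 = 112.170 mm
Correction = (N/12)(d/30) = (12.3/12)(31/30) = 1.0592
PET = 112.170 × 1.0592 = 118.810 mm/month

118.8 mm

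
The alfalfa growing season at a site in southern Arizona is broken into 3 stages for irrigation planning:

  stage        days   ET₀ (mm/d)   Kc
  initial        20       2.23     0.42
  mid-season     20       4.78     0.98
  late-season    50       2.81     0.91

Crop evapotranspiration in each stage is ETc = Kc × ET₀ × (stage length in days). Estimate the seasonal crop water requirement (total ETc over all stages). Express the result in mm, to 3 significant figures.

initial: 0.42 × 2.23 × 20 = 18.73 mm
mid-season: 0.98 × 4.78 × 20 = 93.69 mm
late-season: 0.91 × 2.81 × 50 = 127.86 mm
Seasonal total = 240.28 mm

240 mm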